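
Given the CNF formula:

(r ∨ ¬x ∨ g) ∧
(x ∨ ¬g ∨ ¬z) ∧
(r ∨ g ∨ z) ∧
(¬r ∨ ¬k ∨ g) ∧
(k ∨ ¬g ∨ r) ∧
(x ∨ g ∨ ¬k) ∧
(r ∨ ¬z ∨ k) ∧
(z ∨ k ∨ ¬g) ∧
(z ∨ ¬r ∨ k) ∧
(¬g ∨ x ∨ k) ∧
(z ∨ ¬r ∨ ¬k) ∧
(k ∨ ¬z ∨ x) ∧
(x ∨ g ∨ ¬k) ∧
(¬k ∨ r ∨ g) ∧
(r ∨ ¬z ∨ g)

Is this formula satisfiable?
Yes

Yes, the formula is satisfiable.

One satisfying assignment is: r=False, g=True, x=False, k=True, z=False

Verification: With this assignment, all 15 clauses evaluate to true.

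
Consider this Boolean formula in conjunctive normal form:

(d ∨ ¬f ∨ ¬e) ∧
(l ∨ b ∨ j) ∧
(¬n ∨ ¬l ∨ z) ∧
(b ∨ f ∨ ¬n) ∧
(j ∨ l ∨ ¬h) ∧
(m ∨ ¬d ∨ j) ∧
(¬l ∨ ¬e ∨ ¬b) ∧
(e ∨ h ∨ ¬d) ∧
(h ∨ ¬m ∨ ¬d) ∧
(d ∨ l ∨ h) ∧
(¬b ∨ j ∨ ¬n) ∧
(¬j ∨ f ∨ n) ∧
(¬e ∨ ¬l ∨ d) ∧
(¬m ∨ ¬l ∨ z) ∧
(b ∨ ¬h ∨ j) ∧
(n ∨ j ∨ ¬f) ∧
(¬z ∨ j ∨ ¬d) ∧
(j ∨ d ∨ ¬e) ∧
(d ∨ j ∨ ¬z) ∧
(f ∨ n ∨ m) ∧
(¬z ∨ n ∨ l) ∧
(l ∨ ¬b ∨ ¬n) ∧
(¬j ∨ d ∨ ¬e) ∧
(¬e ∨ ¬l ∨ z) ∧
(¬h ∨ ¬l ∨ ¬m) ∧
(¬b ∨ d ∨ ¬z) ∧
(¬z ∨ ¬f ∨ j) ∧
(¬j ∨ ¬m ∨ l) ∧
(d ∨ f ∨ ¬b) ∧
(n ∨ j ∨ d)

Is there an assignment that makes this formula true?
Yes

Yes, the formula is satisfiable.

One satisfying assignment is: l=False, e=True, d=True, j=True, n=False, z=False, f=True, b=False, h=False, m=False

Verification: With this assignment, all 30 clauses evaluate to true.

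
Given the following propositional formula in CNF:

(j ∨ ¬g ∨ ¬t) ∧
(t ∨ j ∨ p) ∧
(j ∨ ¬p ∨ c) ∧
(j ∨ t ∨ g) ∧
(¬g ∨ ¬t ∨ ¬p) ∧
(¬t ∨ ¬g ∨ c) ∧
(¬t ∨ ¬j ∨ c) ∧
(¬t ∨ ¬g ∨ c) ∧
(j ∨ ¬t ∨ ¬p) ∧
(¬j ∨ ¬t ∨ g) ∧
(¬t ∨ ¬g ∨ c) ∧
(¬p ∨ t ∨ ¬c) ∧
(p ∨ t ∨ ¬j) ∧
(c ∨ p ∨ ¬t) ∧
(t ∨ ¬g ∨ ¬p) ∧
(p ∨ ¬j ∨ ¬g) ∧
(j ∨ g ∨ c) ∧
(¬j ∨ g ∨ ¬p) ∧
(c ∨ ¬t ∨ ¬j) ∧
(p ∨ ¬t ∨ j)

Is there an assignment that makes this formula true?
No

No, the formula is not satisfiable.

No assignment of truth values to the variables can make all 20 clauses true simultaneously.

The formula is UNSAT (unsatisfiable).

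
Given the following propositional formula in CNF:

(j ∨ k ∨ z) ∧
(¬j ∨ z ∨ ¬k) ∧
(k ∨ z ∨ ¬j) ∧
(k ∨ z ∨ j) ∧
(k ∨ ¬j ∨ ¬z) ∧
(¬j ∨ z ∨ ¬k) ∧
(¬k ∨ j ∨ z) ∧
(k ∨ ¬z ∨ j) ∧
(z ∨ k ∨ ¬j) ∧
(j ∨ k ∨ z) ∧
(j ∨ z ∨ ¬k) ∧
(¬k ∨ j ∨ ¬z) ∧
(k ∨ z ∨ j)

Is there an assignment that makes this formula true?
Yes

Yes, the formula is satisfiable.

One satisfying assignment is: j=True, z=True, k=True

Verification: With this assignment, all 13 clauses evaluate to true.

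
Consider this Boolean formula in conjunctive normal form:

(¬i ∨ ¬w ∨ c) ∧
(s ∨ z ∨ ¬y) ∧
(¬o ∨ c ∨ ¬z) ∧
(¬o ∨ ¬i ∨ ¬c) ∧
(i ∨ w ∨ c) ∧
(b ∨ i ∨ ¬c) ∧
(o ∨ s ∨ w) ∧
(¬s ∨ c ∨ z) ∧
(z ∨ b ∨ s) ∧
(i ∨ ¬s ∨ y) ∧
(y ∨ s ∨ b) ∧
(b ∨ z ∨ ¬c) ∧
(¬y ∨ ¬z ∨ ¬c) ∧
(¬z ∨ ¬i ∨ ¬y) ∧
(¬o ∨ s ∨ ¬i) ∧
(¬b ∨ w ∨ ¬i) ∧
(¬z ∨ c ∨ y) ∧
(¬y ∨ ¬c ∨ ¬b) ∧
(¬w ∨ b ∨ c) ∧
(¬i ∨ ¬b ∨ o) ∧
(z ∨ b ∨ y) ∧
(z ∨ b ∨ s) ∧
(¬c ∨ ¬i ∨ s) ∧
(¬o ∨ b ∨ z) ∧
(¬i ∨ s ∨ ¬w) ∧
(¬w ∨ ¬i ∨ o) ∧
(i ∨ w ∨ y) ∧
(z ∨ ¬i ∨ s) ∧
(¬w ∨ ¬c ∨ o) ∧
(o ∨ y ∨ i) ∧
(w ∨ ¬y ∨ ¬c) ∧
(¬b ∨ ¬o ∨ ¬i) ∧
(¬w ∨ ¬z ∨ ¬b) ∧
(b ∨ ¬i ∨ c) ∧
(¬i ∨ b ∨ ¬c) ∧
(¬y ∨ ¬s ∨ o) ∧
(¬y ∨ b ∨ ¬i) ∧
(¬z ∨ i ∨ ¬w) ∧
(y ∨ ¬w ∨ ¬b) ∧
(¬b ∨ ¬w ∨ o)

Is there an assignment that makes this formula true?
No

No, the formula is not satisfiable.

No assignment of truth values to the variables can make all 40 clauses true simultaneously.

The formula is UNSAT (unsatisfiable).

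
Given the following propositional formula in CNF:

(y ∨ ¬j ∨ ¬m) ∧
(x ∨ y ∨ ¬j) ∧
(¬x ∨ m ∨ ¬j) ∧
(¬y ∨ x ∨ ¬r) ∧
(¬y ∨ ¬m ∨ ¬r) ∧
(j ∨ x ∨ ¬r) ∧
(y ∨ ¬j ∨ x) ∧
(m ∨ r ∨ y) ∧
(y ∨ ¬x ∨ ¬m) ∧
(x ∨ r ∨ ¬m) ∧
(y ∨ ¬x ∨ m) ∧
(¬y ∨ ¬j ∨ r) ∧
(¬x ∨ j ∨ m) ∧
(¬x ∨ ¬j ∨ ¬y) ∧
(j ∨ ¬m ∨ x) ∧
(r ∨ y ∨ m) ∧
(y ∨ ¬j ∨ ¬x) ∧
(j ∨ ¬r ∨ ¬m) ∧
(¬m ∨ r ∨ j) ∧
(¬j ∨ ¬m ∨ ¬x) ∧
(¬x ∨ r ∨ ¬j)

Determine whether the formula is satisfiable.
Yes

Yes, the formula is satisfiable.

One satisfying assignment is: x=False, r=False, m=False, j=False, y=True

Verification: With this assignment, all 21 clauses evaluate to true.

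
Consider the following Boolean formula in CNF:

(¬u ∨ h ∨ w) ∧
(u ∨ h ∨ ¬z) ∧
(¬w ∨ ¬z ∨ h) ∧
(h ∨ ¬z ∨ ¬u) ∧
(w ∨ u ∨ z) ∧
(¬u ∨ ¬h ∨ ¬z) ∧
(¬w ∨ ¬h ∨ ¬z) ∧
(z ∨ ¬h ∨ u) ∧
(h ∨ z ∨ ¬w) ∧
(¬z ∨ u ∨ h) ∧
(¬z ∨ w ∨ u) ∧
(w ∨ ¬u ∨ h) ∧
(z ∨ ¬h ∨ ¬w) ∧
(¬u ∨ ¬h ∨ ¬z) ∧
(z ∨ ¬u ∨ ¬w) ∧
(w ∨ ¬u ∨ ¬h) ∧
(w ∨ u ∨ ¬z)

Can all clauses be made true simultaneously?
No

No, the formula is not satisfiable.

No assignment of truth values to the variables can make all 17 clauses true simultaneously.

The formula is UNSAT (unsatisfiable).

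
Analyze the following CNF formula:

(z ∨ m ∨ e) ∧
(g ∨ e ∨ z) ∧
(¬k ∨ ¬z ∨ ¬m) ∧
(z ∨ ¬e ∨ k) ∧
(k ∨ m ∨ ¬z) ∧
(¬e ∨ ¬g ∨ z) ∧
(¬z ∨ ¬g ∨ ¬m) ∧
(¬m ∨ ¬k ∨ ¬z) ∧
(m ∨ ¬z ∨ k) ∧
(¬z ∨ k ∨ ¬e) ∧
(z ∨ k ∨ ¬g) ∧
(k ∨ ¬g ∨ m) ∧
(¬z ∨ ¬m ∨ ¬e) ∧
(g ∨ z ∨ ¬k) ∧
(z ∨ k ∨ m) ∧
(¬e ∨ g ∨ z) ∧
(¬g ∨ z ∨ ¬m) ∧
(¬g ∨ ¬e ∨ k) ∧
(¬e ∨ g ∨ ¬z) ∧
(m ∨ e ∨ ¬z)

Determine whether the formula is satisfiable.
Yes

Yes, the formula is satisfiable.

One satisfying assignment is: z=True, e=True, g=True, m=False, k=True

Verification: With this assignment, all 20 clauses evaluate to true.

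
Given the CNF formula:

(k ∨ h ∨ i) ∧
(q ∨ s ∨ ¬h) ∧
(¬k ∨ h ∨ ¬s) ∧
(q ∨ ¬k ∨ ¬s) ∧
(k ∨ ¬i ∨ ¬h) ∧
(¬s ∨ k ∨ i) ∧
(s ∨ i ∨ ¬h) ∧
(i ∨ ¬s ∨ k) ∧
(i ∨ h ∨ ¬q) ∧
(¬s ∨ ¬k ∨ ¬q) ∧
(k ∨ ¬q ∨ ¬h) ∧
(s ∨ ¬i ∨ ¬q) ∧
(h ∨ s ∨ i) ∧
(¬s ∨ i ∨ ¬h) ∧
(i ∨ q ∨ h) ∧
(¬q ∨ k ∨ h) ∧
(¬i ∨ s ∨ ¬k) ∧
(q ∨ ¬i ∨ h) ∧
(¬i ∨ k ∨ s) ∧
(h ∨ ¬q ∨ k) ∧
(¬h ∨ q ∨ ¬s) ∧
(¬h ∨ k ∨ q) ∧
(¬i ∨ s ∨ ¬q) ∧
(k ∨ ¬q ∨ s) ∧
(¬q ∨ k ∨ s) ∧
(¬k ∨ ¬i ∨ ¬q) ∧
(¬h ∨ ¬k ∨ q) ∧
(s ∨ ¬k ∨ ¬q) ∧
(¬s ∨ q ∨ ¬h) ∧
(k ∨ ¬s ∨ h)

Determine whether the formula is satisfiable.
No

No, the formula is not satisfiable.

No assignment of truth values to the variables can make all 30 clauses true simultaneously.

The formula is UNSAT (unsatisfiable).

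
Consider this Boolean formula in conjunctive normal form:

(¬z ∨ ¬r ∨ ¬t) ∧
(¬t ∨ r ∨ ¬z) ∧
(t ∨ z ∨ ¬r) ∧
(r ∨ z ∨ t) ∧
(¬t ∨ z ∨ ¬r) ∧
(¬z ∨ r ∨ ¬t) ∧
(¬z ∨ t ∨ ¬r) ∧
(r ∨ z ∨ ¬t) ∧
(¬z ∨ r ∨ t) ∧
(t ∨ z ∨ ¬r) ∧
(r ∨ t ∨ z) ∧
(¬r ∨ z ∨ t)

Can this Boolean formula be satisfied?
No

No, the formula is not satisfiable.

No assignment of truth values to the variables can make all 12 clauses true simultaneously.

The formula is UNSAT (unsatisfiable).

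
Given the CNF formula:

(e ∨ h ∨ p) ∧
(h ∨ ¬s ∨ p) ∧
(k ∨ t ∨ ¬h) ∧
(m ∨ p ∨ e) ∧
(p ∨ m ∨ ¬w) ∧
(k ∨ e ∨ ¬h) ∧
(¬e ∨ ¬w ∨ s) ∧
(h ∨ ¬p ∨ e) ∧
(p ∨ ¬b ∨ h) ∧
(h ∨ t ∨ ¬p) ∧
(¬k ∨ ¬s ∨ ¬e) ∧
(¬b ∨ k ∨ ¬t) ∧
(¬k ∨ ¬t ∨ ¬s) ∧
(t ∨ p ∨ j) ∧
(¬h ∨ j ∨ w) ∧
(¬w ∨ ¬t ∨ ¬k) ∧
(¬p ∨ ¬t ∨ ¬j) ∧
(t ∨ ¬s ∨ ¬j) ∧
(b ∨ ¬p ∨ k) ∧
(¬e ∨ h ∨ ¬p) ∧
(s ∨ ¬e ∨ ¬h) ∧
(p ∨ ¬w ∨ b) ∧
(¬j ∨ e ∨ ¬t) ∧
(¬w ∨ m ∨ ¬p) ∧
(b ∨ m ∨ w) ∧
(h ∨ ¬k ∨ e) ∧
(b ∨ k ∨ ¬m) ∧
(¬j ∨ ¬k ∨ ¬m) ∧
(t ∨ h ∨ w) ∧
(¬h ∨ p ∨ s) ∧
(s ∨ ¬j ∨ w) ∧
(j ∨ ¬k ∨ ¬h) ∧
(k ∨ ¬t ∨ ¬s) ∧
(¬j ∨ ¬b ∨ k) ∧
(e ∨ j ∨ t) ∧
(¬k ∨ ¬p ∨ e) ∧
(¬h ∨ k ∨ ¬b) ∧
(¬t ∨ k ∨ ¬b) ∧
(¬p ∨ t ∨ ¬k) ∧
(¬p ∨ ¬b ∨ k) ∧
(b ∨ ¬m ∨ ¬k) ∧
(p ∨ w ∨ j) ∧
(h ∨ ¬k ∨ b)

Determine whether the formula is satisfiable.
No

No, the formula is not satisfiable.

No assignment of truth values to the variables can make all 43 clauses true simultaneously.

The formula is UNSAT (unsatisfiable).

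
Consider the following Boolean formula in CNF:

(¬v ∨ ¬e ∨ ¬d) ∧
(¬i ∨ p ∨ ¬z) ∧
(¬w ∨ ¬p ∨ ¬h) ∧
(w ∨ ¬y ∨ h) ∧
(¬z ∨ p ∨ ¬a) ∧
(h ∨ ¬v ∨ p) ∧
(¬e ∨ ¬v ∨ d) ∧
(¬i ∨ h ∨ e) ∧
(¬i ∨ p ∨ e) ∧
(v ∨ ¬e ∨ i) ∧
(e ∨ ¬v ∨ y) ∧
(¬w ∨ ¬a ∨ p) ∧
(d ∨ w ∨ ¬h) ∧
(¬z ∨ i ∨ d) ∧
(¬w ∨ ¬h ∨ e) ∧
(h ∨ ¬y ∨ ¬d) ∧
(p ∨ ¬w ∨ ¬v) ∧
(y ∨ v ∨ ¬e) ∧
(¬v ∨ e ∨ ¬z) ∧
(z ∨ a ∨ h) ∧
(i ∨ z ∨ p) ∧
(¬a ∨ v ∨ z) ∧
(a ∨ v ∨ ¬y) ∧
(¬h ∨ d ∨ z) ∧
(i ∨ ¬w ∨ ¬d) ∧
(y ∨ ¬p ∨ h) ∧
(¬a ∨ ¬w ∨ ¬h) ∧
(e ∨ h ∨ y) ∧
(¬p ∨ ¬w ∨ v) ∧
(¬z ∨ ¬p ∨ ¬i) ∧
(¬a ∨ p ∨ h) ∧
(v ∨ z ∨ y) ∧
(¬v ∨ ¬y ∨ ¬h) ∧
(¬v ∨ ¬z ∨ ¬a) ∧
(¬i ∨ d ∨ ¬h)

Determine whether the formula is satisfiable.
Yes

Yes, the formula is satisfiable.

One satisfying assignment is: w=False, p=True, e=False, d=True, a=False, v=False, z=True, h=True, i=False, y=False

Verification: With this assignment, all 35 clauses evaluate to true.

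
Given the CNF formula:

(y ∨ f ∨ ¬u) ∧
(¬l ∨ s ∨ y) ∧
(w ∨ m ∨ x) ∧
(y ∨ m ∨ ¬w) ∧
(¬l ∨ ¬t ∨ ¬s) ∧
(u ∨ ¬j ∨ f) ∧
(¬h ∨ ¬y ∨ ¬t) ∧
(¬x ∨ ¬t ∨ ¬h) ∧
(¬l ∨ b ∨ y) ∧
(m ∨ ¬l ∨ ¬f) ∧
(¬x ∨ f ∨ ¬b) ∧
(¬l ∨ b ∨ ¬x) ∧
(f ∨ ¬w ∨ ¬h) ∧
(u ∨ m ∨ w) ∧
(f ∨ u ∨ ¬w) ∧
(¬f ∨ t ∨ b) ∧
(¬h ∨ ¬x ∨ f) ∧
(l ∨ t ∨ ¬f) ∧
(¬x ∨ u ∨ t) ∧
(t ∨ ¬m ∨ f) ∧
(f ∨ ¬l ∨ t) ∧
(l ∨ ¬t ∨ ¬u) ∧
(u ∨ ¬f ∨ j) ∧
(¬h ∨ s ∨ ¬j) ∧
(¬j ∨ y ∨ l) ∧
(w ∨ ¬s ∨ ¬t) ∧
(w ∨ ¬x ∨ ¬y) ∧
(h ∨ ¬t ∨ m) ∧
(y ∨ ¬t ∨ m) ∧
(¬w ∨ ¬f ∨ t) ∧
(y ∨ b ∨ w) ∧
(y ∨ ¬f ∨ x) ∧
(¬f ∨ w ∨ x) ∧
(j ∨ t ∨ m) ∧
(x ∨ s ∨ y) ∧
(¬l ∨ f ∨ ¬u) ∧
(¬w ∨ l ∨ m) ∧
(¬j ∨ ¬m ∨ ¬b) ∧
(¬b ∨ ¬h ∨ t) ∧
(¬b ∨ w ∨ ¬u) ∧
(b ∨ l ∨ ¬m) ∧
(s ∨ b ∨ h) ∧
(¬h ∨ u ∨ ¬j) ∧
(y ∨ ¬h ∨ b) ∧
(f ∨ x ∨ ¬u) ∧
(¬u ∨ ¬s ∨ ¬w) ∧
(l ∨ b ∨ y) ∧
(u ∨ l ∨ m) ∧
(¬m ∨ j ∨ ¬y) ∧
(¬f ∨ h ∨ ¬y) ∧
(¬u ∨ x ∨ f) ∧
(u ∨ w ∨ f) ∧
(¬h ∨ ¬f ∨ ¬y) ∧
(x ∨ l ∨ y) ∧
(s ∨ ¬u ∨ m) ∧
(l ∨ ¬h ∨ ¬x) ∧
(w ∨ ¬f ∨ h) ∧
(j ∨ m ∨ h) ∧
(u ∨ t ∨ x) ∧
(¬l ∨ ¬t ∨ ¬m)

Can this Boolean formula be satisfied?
No

No, the formula is not satisfiable.

No assignment of truth values to the variables can make all 60 clauses true simultaneously.

The formula is UNSAT (unsatisfiable).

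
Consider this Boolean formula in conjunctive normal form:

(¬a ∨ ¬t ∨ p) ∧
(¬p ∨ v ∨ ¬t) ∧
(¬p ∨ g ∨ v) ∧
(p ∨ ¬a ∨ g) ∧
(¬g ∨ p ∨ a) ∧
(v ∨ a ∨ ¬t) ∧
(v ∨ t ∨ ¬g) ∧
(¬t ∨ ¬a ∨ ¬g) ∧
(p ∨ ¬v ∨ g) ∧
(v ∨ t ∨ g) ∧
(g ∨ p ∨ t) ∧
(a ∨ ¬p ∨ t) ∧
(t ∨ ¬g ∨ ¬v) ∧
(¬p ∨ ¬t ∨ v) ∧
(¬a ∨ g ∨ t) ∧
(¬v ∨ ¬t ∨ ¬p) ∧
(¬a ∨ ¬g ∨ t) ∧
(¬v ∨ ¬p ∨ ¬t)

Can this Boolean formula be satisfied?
No

No, the formula is not satisfiable.

No assignment of truth values to the variables can make all 18 clauses true simultaneously.

The formula is UNSAT (unsatisfiable).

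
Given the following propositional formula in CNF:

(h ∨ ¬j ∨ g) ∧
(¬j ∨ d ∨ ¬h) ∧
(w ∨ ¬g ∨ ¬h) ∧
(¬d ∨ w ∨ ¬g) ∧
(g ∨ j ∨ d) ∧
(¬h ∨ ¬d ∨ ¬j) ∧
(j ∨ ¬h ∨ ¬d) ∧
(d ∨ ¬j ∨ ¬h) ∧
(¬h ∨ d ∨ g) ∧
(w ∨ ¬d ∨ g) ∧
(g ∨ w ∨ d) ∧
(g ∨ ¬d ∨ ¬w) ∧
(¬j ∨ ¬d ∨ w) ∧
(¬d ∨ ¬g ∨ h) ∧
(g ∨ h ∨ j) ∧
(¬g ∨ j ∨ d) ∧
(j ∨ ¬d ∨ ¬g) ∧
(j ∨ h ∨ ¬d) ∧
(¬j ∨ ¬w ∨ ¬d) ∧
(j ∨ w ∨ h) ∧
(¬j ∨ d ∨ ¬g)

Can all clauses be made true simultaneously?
No

No, the formula is not satisfiable.

No assignment of truth values to the variables can make all 21 clauses true simultaneously.

The formula is UNSAT (unsatisfiable).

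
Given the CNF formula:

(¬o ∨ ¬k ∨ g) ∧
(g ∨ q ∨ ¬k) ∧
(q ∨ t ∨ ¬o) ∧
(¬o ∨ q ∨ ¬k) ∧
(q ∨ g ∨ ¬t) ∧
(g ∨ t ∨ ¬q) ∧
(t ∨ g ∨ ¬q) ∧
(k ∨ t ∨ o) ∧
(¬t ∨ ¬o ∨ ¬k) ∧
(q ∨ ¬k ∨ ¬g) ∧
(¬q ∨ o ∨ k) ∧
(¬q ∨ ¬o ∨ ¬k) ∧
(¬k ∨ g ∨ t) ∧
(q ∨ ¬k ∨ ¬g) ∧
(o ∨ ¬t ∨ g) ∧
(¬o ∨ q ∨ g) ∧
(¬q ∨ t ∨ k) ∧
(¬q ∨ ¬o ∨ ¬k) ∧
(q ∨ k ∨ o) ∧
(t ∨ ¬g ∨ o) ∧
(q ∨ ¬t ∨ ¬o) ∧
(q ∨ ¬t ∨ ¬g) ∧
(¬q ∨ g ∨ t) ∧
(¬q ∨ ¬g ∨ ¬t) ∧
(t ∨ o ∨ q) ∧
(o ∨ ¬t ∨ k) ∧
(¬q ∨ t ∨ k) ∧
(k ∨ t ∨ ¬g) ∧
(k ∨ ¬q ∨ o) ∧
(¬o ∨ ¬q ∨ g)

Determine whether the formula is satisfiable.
No

No, the formula is not satisfiable.

No assignment of truth values to the variables can make all 30 clauses true simultaneously.

The formula is UNSAT (unsatisfiable).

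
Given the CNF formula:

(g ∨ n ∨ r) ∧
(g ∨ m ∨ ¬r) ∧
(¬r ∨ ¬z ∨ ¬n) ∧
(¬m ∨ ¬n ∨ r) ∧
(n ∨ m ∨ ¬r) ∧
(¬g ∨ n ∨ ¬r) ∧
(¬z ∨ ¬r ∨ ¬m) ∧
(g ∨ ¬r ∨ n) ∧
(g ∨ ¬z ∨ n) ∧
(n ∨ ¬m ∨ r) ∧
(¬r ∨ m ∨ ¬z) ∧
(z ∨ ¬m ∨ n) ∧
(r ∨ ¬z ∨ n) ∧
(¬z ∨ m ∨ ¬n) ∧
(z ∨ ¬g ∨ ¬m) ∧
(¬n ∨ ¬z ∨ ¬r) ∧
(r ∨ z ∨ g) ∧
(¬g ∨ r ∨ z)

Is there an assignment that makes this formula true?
Yes

Yes, the formula is satisfiable.

One satisfying assignment is: g=False, m=True, z=False, r=True, n=True

Verification: With this assignment, all 18 clauses evaluate to true.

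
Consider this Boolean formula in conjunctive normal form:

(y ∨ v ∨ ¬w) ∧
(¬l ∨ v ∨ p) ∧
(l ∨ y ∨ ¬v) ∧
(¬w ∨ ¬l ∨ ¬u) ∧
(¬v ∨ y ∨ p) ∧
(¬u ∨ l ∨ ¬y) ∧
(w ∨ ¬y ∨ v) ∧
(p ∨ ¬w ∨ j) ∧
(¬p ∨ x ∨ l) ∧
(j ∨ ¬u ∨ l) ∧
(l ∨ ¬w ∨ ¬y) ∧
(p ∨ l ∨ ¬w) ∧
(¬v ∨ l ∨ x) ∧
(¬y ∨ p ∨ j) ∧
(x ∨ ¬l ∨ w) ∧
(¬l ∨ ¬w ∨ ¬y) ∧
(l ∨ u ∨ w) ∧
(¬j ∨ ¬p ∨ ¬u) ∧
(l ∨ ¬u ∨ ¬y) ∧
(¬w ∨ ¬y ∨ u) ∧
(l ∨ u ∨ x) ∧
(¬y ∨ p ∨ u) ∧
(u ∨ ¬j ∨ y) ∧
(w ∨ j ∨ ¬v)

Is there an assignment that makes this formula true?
Yes

Yes, the formula is satisfiable.

One satisfying assignment is: v=True, p=True, u=False, j=False, y=False, l=True, x=False, w=True

Verification: With this assignment, all 24 clauses evaluate to true.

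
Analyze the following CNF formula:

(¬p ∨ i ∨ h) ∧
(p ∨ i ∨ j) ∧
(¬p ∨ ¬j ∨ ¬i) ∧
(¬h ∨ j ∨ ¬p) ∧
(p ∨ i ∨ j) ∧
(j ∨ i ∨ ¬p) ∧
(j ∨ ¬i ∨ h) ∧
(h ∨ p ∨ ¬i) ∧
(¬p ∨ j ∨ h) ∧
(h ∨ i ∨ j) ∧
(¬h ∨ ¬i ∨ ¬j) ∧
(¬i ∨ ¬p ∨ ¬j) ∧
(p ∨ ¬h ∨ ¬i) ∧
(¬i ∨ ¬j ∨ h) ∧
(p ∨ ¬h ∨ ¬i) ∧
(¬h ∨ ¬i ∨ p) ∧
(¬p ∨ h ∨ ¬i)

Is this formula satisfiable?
Yes

Yes, the formula is satisfiable.

One satisfying assignment is: h=True, j=True, i=False, p=True

Verification: With this assignment, all 17 clauses evaluate to true.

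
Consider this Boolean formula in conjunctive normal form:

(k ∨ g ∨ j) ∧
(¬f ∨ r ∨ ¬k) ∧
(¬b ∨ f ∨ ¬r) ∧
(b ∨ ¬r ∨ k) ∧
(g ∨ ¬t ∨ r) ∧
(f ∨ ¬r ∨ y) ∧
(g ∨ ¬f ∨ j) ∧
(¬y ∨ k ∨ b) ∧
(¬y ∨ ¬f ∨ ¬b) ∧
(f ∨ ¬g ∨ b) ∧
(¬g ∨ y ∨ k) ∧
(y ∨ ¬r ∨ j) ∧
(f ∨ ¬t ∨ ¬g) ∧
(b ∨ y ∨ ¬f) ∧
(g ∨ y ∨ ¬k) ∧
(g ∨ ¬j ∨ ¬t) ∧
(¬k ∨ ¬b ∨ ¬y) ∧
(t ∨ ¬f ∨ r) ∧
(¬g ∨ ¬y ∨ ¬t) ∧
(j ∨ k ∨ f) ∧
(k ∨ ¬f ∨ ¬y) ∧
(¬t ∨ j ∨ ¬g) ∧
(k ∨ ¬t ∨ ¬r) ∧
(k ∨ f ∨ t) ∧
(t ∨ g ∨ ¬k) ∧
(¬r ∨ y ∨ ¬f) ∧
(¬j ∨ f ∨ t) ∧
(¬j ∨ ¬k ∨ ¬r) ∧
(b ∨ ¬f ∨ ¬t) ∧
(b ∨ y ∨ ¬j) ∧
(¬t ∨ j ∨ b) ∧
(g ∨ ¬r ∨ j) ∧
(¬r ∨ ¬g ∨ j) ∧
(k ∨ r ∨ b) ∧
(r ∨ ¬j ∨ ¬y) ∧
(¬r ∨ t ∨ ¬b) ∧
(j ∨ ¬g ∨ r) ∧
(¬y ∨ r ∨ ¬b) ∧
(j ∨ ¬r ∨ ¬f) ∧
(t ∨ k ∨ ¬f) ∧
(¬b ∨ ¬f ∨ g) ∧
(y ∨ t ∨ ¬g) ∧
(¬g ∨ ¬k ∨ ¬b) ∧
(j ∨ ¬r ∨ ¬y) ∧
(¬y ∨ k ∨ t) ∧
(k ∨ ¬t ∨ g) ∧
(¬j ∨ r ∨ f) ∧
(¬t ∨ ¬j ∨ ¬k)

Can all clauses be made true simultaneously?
No

No, the formula is not satisfiable.

No assignment of truth values to the variables can make all 48 clauses true simultaneously.

The formula is UNSAT (unsatisfiable).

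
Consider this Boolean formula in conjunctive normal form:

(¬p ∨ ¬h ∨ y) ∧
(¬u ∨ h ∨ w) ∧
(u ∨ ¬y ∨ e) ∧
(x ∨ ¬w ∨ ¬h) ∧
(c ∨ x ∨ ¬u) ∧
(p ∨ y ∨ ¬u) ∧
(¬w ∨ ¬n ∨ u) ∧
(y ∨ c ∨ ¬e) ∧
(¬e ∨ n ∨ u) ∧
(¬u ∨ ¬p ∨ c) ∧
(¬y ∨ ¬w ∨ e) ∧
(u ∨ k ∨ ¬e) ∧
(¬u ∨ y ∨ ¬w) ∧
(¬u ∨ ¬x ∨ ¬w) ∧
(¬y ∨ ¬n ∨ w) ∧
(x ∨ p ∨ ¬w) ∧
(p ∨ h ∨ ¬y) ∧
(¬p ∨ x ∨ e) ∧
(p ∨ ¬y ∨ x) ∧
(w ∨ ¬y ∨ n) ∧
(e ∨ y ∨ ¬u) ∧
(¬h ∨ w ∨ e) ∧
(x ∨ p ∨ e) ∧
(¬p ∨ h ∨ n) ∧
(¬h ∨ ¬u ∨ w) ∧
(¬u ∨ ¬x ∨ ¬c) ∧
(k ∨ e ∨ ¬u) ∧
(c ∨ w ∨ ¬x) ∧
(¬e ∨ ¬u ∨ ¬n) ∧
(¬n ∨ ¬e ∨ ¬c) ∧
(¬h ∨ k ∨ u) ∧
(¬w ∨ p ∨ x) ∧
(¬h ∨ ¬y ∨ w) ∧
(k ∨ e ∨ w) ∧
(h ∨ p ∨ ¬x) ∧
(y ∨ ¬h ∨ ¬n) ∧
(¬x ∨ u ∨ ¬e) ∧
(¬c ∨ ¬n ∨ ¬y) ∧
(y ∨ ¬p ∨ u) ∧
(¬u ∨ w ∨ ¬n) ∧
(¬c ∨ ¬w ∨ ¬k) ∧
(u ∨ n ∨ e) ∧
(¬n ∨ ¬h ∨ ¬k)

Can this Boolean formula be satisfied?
No

No, the formula is not satisfiable.

No assignment of truth values to the variables can make all 43 clauses true simultaneously.

The formula is UNSAT (unsatisfiable).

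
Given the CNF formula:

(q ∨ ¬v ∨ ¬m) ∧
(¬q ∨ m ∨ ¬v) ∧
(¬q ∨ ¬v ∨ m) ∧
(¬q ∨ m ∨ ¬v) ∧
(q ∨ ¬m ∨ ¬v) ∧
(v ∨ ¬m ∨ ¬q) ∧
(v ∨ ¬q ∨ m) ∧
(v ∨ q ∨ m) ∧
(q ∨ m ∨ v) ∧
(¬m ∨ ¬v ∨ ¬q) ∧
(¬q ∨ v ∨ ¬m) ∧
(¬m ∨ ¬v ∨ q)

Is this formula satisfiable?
Yes

Yes, the formula is satisfiable.

One satisfying assignment is: q=False, m=True, v=False

Verification: With this assignment, all 12 clauses evaluate to true.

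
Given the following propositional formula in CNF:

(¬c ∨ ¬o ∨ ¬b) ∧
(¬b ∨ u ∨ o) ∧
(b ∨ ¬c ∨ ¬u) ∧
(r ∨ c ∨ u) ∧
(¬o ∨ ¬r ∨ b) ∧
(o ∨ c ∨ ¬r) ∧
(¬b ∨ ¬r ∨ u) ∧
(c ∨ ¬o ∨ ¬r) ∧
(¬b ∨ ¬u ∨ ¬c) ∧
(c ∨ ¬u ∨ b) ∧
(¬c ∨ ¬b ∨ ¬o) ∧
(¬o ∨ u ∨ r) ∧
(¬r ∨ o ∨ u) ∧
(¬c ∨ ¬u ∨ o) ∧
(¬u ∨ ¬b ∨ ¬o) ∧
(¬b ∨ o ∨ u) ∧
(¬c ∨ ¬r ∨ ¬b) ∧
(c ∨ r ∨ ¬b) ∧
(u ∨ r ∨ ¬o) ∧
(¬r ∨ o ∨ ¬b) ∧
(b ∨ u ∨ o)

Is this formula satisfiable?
No

No, the formula is not satisfiable.

No assignment of truth values to the variables can make all 21 clauses true simultaneously.

The formula is UNSAT (unsatisfiable).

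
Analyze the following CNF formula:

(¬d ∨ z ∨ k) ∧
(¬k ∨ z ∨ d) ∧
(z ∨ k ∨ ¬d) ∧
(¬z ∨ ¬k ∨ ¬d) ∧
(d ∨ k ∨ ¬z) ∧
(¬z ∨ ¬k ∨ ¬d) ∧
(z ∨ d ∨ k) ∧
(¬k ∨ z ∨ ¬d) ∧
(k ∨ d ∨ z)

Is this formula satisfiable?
Yes

Yes, the formula is satisfiable.

One satisfying assignment is: z=True, d=False, k=True

Verification: With this assignment, all 9 clauses evaluate to true.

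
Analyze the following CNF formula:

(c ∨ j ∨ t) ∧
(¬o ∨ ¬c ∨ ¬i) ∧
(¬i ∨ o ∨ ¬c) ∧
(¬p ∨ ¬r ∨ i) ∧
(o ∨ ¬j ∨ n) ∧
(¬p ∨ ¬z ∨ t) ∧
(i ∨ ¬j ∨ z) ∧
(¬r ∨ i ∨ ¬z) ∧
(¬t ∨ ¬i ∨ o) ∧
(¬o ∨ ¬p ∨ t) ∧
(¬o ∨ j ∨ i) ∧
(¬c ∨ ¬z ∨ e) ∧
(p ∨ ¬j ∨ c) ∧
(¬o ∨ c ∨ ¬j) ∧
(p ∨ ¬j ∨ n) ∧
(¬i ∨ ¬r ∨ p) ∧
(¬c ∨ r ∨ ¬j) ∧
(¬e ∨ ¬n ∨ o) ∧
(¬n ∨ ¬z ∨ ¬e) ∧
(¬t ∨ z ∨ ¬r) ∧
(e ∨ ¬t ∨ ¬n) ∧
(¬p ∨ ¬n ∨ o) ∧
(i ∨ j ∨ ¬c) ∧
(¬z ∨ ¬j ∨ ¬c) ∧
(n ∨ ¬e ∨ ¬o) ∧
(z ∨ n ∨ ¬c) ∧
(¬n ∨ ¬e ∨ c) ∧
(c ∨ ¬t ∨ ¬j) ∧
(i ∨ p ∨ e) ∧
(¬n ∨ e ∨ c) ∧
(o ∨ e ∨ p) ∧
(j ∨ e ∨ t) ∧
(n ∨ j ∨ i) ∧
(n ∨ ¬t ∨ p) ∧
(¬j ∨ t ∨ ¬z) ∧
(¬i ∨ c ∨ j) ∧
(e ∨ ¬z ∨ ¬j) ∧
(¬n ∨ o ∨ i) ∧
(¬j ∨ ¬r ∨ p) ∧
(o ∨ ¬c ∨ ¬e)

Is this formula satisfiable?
No

No, the formula is not satisfiable.

No assignment of truth values to the variables can make all 40 clauses true simultaneously.

The formula is UNSAT (unsatisfiable).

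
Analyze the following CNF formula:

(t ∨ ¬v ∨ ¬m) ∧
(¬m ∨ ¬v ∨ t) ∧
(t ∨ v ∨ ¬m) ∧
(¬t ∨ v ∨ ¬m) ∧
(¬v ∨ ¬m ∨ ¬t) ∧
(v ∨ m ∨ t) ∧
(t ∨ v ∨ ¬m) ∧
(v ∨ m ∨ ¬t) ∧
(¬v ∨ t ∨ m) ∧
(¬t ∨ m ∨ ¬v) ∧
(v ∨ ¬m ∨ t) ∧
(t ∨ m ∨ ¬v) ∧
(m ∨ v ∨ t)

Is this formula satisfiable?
No

No, the formula is not satisfiable.

No assignment of truth values to the variables can make all 13 clauses true simultaneously.

The formula is UNSAT (unsatisfiable).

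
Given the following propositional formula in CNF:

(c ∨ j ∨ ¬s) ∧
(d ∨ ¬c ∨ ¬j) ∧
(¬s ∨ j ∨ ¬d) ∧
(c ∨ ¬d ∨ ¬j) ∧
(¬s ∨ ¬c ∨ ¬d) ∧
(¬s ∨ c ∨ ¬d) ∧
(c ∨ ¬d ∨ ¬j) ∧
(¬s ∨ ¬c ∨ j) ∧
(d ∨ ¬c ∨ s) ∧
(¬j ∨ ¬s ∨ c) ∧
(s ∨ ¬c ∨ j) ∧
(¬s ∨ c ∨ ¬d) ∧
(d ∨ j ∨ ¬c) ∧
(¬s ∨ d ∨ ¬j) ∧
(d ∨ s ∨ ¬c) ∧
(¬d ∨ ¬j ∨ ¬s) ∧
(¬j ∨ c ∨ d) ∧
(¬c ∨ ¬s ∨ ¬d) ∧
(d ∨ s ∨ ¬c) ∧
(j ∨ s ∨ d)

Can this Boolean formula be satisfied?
Yes

Yes, the formula is satisfiable.

One satisfying assignment is: d=True, j=False, c=False, s=False

Verification: With this assignment, all 20 clauses evaluate to true.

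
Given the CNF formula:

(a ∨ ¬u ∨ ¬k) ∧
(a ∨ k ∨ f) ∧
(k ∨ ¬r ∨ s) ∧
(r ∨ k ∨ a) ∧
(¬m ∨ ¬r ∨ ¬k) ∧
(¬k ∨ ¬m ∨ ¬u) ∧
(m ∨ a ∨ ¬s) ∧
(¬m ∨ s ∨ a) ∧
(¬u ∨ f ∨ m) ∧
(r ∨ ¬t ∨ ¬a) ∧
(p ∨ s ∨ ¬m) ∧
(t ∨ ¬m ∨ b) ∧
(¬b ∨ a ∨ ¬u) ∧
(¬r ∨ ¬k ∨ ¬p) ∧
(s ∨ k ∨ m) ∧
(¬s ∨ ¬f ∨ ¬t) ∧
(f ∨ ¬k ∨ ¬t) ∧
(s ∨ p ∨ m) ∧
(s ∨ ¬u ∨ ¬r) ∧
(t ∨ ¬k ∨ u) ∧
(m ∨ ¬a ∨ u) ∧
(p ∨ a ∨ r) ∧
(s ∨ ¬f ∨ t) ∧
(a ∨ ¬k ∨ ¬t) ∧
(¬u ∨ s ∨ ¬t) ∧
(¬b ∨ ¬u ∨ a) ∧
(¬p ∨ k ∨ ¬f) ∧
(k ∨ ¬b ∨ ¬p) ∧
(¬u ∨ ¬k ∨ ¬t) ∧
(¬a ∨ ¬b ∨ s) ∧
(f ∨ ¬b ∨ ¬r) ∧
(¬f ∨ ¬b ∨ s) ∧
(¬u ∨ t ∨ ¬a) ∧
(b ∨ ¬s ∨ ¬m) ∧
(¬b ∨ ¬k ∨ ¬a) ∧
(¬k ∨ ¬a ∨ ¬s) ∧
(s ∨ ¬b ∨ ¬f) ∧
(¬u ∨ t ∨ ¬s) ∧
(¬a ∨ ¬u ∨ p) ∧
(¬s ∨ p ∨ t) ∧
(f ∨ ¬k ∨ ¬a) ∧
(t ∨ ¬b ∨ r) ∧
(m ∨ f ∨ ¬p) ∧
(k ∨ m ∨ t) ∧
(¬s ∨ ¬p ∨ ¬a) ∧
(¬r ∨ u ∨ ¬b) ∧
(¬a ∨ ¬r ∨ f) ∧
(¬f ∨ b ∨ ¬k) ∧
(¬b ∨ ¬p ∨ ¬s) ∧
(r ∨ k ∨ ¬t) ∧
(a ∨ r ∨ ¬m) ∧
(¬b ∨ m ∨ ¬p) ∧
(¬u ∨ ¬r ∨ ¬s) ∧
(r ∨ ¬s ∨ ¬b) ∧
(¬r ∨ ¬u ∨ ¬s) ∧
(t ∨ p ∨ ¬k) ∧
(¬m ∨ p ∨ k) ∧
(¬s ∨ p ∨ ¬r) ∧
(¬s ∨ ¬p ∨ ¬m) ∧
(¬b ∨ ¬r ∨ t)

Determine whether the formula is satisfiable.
No

No, the formula is not satisfiable.

No assignment of truth values to the variables can make all 60 clauses true simultaneously.

The formula is UNSAT (unsatisfiable).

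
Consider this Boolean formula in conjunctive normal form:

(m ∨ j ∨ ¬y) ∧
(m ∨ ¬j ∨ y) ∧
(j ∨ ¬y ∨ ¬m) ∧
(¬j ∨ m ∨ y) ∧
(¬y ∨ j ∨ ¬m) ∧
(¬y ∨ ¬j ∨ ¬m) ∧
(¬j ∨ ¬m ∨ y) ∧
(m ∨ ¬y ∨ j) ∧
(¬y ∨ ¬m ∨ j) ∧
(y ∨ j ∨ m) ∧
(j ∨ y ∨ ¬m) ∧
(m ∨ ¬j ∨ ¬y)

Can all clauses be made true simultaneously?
No

No, the formula is not satisfiable.

No assignment of truth values to the variables can make all 12 clauses true simultaneously.

The formula is UNSAT (unsatisfiable).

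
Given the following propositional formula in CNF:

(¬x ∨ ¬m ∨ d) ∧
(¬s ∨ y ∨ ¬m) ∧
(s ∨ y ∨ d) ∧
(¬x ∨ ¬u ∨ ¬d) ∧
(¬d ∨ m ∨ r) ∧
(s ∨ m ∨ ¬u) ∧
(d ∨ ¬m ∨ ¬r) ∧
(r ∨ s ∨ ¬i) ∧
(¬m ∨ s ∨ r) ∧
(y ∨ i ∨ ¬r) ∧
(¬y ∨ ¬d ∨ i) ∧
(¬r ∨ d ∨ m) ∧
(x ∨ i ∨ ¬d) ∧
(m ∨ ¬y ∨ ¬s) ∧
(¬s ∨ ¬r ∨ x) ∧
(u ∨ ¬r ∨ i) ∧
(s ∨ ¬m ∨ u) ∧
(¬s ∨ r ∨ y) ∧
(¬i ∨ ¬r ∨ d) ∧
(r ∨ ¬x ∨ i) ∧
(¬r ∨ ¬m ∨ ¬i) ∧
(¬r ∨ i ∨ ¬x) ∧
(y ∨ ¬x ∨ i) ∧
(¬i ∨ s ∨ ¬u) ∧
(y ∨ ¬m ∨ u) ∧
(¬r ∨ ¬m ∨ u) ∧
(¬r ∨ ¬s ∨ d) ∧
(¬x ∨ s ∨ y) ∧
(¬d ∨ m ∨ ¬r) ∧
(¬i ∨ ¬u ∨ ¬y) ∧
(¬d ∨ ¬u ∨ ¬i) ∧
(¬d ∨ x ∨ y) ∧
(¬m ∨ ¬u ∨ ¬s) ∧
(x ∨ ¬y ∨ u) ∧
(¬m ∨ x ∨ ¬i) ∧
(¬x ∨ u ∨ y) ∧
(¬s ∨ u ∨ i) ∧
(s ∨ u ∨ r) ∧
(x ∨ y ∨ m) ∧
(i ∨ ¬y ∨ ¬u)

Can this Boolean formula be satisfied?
Yes

Yes, the formula is satisfiable.

One satisfying assignment is: m=True, u=False, i=True, x=True, d=True, r=False, y=True, s=True

Verification: With this assignment, all 40 clauses evaluate to true.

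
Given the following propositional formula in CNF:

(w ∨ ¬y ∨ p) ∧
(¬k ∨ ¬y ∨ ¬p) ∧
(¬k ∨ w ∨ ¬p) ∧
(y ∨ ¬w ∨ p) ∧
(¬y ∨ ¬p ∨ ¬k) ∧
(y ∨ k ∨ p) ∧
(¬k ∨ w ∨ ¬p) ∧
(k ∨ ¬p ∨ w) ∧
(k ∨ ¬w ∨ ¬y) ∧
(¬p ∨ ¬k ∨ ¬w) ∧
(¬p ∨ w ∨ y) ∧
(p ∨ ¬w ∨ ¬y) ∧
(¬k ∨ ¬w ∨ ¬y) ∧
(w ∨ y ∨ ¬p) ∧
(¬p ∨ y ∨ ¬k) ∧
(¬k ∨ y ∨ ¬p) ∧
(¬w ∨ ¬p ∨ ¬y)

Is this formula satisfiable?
Yes

Yes, the formula is satisfiable.

One satisfying assignment is: p=True, w=True, y=False, k=False

Verification: With this assignment, all 17 clauses evaluate to true.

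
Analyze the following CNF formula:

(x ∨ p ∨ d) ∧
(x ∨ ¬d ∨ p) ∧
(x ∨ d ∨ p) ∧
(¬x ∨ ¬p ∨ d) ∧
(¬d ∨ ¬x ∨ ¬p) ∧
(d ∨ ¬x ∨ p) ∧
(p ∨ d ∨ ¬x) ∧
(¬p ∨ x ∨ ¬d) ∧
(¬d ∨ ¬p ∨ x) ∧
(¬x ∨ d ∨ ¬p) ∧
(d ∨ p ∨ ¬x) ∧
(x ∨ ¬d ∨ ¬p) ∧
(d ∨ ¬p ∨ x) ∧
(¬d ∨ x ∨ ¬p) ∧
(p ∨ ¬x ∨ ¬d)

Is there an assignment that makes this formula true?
No

No, the formula is not satisfiable.

No assignment of truth values to the variables can make all 15 clauses true simultaneously.

The formula is UNSAT (unsatisfiable).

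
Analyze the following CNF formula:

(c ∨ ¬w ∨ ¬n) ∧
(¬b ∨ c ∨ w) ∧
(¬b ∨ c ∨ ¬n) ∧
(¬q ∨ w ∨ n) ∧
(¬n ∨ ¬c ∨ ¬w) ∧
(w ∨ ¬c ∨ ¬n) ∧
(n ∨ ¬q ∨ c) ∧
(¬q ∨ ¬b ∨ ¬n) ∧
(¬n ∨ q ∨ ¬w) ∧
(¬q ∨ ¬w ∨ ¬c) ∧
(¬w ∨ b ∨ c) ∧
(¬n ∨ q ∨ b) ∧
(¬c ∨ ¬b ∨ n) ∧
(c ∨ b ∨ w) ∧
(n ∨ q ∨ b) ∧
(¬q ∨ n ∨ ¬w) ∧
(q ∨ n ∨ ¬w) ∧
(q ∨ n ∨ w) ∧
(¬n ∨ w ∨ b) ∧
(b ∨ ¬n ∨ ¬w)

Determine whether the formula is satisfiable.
No

No, the formula is not satisfiable.

No assignment of truth values to the variables can make all 20 clauses true simultaneously.

The formula is UNSAT (unsatisfiable).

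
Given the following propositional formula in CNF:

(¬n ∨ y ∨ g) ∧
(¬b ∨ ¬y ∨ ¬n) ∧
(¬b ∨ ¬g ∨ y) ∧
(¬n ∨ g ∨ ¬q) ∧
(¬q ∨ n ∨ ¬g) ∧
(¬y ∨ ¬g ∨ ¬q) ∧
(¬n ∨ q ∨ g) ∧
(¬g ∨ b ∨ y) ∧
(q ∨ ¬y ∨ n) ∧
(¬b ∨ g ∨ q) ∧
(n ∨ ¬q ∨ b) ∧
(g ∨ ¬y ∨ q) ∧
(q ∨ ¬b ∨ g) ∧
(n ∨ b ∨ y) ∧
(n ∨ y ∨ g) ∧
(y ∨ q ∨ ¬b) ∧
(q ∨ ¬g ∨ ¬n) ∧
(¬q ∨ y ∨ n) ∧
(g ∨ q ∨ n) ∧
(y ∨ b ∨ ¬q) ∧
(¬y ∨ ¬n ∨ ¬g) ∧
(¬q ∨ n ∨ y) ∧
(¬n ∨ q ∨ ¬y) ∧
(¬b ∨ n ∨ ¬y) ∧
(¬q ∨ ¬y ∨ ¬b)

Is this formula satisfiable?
No

No, the formula is not satisfiable.

No assignment of truth values to the variables can make all 25 clauses true simultaneously.

The formula is UNSAT (unsatisfiable).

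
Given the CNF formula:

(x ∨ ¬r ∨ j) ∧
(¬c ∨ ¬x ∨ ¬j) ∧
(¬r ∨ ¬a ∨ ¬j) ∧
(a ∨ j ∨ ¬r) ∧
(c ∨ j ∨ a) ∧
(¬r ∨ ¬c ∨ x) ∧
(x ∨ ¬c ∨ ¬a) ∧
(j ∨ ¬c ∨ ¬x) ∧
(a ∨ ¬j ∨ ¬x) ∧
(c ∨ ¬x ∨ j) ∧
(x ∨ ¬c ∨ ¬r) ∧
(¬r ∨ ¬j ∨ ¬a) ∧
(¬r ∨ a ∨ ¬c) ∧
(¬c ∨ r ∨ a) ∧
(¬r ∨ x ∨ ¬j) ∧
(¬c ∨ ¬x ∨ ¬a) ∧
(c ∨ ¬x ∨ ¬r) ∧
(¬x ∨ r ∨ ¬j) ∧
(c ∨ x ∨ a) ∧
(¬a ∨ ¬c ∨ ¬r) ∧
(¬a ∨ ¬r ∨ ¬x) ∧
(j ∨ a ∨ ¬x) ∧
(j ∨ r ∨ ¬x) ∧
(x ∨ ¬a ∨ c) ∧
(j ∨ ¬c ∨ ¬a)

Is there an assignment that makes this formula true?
No

No, the formula is not satisfiable.

No assignment of truth values to the variables can make all 25 clauses true simultaneously.

The formula is UNSAT (unsatisfiable).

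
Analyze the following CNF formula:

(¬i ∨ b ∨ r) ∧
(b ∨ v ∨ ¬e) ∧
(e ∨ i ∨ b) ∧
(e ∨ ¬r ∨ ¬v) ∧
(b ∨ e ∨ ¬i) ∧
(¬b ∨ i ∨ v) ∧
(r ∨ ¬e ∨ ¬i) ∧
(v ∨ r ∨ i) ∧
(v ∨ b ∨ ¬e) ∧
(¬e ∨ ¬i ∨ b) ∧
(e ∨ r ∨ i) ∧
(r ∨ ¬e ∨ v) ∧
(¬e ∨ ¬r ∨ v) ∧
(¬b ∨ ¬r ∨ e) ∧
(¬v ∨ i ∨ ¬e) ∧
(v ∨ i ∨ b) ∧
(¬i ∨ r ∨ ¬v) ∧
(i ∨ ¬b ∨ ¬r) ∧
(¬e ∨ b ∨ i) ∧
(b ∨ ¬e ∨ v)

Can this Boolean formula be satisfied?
Yes

Yes, the formula is satisfiable.

One satisfying assignment is: r=False, e=False, i=True, b=True, v=False

Verification: With this assignment, all 20 clauses evaluate to true.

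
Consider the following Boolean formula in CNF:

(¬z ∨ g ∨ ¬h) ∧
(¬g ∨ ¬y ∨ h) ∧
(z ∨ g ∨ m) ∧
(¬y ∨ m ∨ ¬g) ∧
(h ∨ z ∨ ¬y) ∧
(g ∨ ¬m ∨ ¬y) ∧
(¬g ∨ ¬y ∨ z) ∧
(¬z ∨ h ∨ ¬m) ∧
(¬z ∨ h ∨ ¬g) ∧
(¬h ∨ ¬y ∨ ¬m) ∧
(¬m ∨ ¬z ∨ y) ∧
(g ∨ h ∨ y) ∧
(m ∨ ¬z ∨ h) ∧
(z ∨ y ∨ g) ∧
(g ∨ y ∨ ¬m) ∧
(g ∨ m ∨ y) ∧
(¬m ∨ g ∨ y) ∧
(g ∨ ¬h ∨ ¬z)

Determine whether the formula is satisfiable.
Yes

Yes, the formula is satisfiable.

One satisfying assignment is: m=False, g=True, y=False, h=False, z=False

Verification: With this assignment, all 18 clauses evaluate to true.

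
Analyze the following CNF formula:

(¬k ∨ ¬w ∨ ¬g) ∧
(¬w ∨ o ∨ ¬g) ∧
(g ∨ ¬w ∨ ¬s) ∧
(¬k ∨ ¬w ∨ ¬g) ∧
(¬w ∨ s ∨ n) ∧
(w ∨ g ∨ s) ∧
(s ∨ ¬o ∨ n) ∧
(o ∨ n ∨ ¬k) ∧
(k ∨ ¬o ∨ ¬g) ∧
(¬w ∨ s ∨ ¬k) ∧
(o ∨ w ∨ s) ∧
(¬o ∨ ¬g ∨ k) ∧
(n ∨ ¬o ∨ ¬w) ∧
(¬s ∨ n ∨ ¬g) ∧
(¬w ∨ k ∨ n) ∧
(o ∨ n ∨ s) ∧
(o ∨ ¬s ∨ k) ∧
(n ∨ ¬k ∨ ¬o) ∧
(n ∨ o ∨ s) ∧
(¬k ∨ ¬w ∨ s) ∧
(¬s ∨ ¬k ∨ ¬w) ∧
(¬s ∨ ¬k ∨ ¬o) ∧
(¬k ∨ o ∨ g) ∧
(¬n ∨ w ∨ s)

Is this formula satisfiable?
Yes

Yes, the formula is satisfiable.

One satisfying assignment is: o=False, k=False, w=True, n=True, g=False, s=False

Verification: With this assignment, all 24 clauses evaluate to true.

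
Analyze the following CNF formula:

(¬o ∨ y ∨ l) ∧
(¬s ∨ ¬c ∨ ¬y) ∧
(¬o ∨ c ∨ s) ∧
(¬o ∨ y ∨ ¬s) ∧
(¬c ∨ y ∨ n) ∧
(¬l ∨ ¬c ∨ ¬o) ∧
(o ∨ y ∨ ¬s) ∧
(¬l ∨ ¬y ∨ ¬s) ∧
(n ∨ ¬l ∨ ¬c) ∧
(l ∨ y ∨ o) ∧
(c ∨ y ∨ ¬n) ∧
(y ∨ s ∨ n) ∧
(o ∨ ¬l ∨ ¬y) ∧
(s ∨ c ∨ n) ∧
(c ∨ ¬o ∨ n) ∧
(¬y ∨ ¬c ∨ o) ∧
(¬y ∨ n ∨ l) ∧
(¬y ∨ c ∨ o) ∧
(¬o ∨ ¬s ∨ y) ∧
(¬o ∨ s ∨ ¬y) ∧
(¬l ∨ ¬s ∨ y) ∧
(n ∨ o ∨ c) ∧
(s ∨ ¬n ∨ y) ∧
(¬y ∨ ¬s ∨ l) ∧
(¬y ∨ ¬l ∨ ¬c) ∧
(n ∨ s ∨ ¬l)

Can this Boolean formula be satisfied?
No

No, the formula is not satisfiable.

No assignment of truth values to the variables can make all 26 clauses true simultaneously.

The formula is UNSAT (unsatisfiable).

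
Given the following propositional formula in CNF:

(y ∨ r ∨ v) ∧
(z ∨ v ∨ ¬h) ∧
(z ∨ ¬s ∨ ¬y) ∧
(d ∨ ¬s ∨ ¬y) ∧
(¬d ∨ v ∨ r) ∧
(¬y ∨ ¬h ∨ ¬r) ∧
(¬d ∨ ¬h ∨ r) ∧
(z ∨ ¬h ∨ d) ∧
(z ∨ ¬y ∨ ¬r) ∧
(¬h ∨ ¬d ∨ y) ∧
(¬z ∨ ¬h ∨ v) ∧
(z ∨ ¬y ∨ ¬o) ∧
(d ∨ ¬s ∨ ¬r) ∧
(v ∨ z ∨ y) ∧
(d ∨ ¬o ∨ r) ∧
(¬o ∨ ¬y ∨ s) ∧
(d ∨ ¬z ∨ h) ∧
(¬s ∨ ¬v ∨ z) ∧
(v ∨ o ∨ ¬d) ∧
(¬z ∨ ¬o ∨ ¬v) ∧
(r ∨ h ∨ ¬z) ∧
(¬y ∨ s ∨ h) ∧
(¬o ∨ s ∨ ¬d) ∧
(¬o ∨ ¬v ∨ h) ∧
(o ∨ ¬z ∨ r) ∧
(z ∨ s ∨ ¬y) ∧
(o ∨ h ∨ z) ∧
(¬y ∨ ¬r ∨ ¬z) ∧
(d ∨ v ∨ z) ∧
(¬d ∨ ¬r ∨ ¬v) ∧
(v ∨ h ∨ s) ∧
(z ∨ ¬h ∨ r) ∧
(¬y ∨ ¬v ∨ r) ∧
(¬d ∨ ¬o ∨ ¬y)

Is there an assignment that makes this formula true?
Yes

Yes, the formula is satisfiable.

One satisfying assignment is: r=True, v=True, o=False, h=True, z=True, y=False, d=False, s=False

Verification: With this assignment, all 34 clauses evaluate to true.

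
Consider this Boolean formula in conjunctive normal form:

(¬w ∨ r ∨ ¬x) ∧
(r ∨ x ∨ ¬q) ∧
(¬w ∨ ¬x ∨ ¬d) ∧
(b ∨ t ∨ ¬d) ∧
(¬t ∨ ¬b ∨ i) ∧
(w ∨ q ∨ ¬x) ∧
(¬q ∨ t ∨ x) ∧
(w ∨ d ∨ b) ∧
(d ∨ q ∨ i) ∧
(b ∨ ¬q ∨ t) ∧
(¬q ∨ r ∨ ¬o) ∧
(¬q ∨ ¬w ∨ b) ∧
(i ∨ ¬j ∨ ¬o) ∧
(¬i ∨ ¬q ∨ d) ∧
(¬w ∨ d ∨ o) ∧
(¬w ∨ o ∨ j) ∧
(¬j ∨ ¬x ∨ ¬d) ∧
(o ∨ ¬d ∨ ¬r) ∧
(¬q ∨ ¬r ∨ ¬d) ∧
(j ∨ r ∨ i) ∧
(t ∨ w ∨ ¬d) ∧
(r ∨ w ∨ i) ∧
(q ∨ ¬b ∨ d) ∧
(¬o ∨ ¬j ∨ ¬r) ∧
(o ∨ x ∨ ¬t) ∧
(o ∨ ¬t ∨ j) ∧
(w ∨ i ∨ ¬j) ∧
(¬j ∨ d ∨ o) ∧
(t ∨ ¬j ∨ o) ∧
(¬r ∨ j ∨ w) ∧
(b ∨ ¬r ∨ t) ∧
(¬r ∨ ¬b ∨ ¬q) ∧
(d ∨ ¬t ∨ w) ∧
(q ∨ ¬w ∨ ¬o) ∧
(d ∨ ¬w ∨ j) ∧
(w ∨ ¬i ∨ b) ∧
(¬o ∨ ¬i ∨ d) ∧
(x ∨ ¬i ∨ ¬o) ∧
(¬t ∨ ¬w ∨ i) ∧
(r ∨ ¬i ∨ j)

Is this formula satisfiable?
No

No, the formula is not satisfiable.

No assignment of truth values to the variables can make all 40 clauses true simultaneously.

The formula is UNSAT (unsatisfiable).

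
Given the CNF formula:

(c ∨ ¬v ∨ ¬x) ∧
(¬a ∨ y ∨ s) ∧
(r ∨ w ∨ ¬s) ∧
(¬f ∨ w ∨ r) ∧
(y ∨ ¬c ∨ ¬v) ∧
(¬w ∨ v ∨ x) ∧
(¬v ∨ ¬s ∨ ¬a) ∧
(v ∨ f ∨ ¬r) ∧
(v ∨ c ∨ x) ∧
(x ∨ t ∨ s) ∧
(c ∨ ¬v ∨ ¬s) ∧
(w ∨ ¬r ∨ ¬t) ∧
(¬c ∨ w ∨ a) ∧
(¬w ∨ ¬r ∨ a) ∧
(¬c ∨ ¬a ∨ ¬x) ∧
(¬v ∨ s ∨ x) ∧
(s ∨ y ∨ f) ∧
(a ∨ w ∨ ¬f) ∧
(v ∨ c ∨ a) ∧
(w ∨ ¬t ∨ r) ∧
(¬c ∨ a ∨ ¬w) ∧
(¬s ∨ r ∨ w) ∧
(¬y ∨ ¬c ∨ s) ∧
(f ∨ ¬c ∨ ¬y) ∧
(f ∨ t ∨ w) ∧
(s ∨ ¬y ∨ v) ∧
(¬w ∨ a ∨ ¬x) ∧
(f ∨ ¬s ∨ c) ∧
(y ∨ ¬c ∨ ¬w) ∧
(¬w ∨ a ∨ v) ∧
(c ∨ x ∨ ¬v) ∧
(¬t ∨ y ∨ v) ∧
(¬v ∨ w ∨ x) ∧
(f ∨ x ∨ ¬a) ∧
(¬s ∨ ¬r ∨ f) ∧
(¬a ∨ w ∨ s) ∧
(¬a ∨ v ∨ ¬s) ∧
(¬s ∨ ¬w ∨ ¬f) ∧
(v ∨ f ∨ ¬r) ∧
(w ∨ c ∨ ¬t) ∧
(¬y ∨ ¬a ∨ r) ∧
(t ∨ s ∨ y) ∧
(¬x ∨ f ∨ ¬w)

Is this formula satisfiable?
No

No, the formula is not satisfiable.

No assignment of truth values to the variables can make all 43 clauses true simultaneously.

The formula is UNSAT (unsatisfiable).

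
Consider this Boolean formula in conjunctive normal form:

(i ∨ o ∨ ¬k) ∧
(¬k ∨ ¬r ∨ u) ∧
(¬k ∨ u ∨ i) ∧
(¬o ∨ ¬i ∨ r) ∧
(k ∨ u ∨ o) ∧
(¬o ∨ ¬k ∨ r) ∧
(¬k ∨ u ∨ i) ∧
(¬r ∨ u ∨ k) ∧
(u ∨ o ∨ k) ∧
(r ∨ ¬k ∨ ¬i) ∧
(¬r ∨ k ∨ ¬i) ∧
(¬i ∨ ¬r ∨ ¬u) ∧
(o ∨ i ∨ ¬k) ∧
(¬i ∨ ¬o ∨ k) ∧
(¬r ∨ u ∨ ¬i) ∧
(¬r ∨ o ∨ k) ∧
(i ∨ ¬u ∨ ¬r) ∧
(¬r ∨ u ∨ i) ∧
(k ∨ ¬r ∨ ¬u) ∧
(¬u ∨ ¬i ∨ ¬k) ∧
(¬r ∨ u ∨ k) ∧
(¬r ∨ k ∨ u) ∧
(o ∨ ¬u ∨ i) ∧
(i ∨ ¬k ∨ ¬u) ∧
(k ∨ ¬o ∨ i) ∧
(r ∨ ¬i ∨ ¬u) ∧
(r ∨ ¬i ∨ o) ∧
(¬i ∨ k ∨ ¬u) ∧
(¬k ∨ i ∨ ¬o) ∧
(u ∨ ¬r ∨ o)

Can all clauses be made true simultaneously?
No

No, the formula is not satisfiable.

No assignment of truth values to the variables can make all 30 clauses true simultaneously.

The formula is UNSAT (unsatisfiable).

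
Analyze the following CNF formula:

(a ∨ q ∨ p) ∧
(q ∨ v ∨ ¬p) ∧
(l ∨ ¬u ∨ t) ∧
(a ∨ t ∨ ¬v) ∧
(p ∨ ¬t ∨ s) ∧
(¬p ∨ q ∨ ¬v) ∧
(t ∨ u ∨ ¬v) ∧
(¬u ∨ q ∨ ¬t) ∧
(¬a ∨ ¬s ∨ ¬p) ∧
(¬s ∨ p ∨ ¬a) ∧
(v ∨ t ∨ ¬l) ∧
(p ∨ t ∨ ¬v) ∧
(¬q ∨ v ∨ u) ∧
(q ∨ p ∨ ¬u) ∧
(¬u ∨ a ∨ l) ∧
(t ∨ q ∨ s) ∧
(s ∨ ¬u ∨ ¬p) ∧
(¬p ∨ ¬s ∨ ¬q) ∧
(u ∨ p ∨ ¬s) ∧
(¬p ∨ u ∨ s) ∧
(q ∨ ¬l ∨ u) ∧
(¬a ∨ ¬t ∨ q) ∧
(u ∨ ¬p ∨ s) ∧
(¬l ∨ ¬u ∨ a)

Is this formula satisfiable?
No

No, the formula is not satisfiable.

No assignment of truth values to the variables can make all 24 clauses true simultaneously.

The formula is UNSAT (unsatisfiable).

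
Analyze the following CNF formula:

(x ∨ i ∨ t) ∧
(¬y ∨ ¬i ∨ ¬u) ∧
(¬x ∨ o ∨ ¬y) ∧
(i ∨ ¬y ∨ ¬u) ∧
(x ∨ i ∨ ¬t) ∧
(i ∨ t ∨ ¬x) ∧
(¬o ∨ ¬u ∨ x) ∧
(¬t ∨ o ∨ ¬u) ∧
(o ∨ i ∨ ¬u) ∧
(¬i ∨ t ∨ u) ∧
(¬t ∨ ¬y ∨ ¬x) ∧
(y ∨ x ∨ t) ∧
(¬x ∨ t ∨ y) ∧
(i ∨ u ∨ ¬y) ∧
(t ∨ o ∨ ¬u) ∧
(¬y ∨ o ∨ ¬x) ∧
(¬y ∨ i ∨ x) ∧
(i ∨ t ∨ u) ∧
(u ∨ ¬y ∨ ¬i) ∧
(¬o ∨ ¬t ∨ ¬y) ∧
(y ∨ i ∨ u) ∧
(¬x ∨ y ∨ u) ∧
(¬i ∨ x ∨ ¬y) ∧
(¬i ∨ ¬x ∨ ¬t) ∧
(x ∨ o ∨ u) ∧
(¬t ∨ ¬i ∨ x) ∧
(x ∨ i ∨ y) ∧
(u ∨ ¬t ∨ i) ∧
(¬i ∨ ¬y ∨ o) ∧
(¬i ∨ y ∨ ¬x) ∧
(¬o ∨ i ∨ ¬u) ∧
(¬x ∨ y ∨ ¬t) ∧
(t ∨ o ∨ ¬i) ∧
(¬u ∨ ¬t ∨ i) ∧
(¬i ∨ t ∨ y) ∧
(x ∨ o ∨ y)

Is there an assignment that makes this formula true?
No

No, the formula is not satisfiable.

No assignment of truth values to the variables can make all 36 clauses true simultaneously.

The formula is UNSAT (unsatisfiable).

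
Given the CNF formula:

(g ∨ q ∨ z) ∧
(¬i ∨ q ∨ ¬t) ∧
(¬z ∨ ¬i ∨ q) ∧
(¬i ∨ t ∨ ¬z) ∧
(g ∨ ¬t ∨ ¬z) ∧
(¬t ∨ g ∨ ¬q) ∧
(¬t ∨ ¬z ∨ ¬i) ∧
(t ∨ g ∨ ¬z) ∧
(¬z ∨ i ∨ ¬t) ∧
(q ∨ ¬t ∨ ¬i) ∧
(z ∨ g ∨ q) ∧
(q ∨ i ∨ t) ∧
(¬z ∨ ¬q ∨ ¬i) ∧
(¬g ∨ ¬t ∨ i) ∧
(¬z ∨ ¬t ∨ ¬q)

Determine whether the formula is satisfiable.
Yes

Yes, the formula is satisfiable.

One satisfying assignment is: z=False, g=False, t=False, q=True, i=False

Verification: With this assignment, all 15 clauses evaluate to true.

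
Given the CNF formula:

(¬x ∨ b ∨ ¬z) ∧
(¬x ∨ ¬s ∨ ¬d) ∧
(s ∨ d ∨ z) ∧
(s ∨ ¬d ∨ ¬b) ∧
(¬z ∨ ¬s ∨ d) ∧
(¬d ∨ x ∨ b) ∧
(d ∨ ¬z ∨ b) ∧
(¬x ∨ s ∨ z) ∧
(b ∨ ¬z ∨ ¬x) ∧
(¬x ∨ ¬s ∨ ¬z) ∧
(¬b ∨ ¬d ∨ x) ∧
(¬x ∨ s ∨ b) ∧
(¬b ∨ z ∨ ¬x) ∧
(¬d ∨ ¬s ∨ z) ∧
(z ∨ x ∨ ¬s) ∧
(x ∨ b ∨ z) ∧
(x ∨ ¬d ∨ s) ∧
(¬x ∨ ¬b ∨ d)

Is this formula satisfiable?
Yes

Yes, the formula is satisfiable.

One satisfying assignment is: b=True, s=False, x=False, d=False, z=True

Verification: With this assignment, all 18 clauses evaluate to true.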